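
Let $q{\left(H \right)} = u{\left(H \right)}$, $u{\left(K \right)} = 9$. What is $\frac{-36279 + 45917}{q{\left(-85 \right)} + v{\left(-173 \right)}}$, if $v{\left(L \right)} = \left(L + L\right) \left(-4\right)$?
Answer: $\frac{9638}{1393} \approx 6.9189$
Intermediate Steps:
$v{\left(L \right)} = - 8 L$ ($v{\left(L \right)} = 2 L \left(-4\right) = - 8 L$)
$q{\left(H \right)} = 9$
$\frac{-36279 + 45917}{q{\left(-85 \right)} + v{\left(-173 \right)}} = \frac{-36279 + 45917}{9 - -1384} = \frac{9638}{9 + 1384} = \frac{9638}{1393}$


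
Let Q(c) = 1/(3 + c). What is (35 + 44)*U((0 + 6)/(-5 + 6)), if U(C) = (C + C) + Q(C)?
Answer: 8611/9 ≈ 956.78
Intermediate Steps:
U(C) = 1/(3 + C) + 2*C (U(C) = (C + C) + 1/(3 + C) = 2*C + 1/(3 + C) = 1/(3 + C) + 2*C)
(35 + 44)*U((0 + 6)/(-5 + 6)) = (35 + 44)*((1 + 2*((0 + 6)/(-5 + 6))*(3 + (0 + 6)/(-5 + 6)))/(3 + (0 + 6)/(-5 + 6))) = 79*((1 + 2*(6/1)*(3 + 6/1))/(3 + 6/1)) = 79*((1 + 2*(6*1)*(3 + 6*1))/(3 + 6*1)) = 79*((1 + 2*6*(3 + 6))/(3 + 6)) = 79*((1 + 2*6*9)/9) = 79*((1 + 108)/9) = 79*((1/9)*109) = 79*(109/9) = 8611/9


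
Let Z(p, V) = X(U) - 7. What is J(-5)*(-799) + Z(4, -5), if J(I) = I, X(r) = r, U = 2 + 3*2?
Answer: 3996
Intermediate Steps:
U = 8 (U = 2 + 6 = 8)
Z(p, V) = 1 (Z(p, V) = 8 - 7 = 1)
J(-5)*(-799) + Z(4, -5) = -5*(-799) + 1 = 3995 + 1 = 3996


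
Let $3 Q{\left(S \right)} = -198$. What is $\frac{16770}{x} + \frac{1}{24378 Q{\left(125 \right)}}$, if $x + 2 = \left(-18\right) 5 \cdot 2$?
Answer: $- \frac{1037771467}{11262636} \approx -92.143$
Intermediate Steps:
$Q{\left(S \right)} = -66$ ($Q{\left(S \right)} = \frac{1}{3} \left(-198\right) = -66$)
$x = -182$ ($x = -2 + \left(-18\right) 5 \cdot 2 = -2 - 180 = -182$)
$\frac{16770}{x} + \frac{1}{24378 Q{\left(125 \right)}} = \frac{16770}{-182} + \frac{1}{24378 \left(-66\right)} = 16770 \left(- \frac{1}{182}\right) + \frac{1}{24378} \left(- \frac{1}{66}\right) = - \frac{645}{7} - \frac{1}{1608948} = - \frac{1037771467}{11262636}$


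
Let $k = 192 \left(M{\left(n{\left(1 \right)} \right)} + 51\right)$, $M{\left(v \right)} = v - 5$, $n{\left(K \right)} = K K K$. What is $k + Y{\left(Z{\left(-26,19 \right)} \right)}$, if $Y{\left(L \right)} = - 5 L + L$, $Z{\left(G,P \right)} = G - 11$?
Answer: $9172$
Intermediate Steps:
$Z{\left(G,P \right)} = -11 + G$
$n{\left(K \right)} = K^{3}$ ($n{\left(K \right)} = K^{2} K = K^{3}$)
$M{\left(v \right)} = -5 + v$
$k = 9024$ ($k = 192 \left(\left(-5 + 1^{3}\right) + 51\right) = 192 \left(\left(-5 + 1\right) + 51\right) = 192 \left(-4 + 51\right) = 192 \cdot 47 = 9024$)
$Y{\left(L \right)} = - 4 L$
$k + Y{\left(Z{\left(-26,19 \right)} \right)} = 9024 - 4 \left(-11 - 26\right) = 9024 - -148 = 9024 + 148 = 9172$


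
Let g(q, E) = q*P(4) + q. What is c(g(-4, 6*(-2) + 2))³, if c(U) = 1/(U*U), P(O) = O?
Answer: 1/64000000 ≈ 1.5625e-8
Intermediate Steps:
g(q, E) = 5*q (g(q, E) = q*4 + q = 4*q + q = 5*q)
c(U) = U⁻²
c(g(-4, 6*(-2) + 2))³ = ((5*(-4))⁻²)³ = ((-20)⁻²)³ = (1/400)³ = 1/64000000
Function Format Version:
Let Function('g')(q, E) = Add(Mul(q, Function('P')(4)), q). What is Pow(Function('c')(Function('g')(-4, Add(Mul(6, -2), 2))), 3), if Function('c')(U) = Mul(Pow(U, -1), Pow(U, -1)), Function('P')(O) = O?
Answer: Rational(1, 64000000) ≈ 1.5625e-8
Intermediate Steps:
Function('g')(q, E) = Mul(5, q) (Function('g')(q, E) = Add(Mul(q, 4), q) = Add(Mul(4, q), q) = Mul(5, q))
Function('c')(U) = Pow(U, -2)
Pow(Function('c')(Function('g')(-4, Add(Mul(6, -2), 2))), 3) = Pow(Pow(Mul(5, -4), -2), 3) = Pow(Pow(-20, -2), 3) = Pow(Rational(1, 400), 3) = Rational(1, 64000000)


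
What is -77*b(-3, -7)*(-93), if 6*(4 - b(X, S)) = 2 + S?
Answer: 69223/2 ≈ 34612.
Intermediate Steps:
b(X, S) = 11/3 - S/6 (b(X, S) = 4 - (2 + S)/6 = 4 + (-⅓ - S/6) = 11/3 - S/6)
-77*b(-3, -7)*(-93) = -77*(11/3 - ⅙*(-7))*(-93) = -77*(11/3 + 7/6)*(-93) = -77*29/6*(-93) = -2233/6*(-93) = 69223/2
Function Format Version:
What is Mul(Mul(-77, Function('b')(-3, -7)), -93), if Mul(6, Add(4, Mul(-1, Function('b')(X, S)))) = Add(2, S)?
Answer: Rational(69223, 2) ≈ 34612.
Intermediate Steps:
Function('b')(X, S) = Add(Rational(11, 3), Mul(Rational(-1, 6), S)) (Function('b')(X, S) = Add(4, Mul(Rational(-1, 6), Add(2, S))) = Add(4, Add(Rational(-1, 3), Mul(Rational(-1, 6), S))) = Add(Rational(11, 3), Mul(Rational(-1, 6), S)))
Mul(Mul(-77, Function('b')(-3, -7)), -93) = Mul(Mul(-77, Add(Rational(11, 3), Mul(Rational(-1, 6), -7))), -93) = Mul(Mul(-77, Add(Rational(11, 3), Rational(7, 6))), -93) = Mul(Mul(-77, Rational(29, 6)), -93) = Mul(Rational(-2233, 6), -93) = Rational(69223, 2)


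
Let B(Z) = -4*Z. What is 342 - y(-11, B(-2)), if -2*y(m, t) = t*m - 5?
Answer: 591/2 ≈ 295.50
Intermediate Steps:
y(m, t) = 5/2 - m*t/2 (y(m, t) = -(t*m - 5)/2 = -(m*t - 5)/2 = -(-5 + m*t)/2 = 5/2 - m*t/2)
342 - y(-11, B(-2)) = 342 - (5/2 - ½*(-11)*(-4*(-2))) = 342 - (5/2 - ½*(-11)*8) = 342 - (5/2 + 44) = 342 - 1*93/2 = 342 - 93/2 = 591/2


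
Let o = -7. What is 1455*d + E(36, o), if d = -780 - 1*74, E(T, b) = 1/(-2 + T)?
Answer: -42247379/34 ≈ -1.2426e+6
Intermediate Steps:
d = -854 (d = -780 - 74 = -854)
1455*d + E(36, o) = 1455*(-854) + 1/(-2 + 36) = -1242570 + 1/34 = -42247379/34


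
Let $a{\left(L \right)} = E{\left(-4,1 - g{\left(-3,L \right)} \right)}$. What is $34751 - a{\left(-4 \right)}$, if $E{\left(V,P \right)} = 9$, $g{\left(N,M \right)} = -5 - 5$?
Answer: $34742$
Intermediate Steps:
$g{\left(N,M \right)} = -10$ ($g{\left(N,M \right)} = -5 - 5 = -10$)
$a{\left(L \right)} = 9$
$34751 - a{\left(-4 \right)} = 34751 - 9 = 34742$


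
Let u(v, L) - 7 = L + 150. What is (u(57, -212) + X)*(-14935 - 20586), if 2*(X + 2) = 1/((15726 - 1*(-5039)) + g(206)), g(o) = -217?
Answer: 83206912391/41096 ≈ 2.0247e+6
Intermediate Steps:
X = -82191/41096 (X = -2 + 1/(2*((15726 - 1*(-5039)) - 217)) = -2 + 1/(2*((15726 + 5039) - 217)) = -2 + 1/(2*(20765 - 217)) = -2 + (1/2)/20548 = -2 + (1/2)*(1/20548) = -2 + 1/41096 = -82191/41096 ≈ -2.0000)
u(v, L) = 157 + L (u(v, L) = 7 + (L + 150) = 7 + (150 + L) = 157 + L)
(u(57, -212) + X)*(-14935 - 20586) = ((157 - 212) - 82191/41096)*(-14935 - 20586) = (-55 - 82191/41096)*(-35521) = -2342471/41096*(-35521) = 83206912391/41096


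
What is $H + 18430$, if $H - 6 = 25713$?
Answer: $44149$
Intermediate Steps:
$H = 25719$ ($H = 6 + 25713 = 25719$)
$H + 18430 = 25719 + 18430 = 44149$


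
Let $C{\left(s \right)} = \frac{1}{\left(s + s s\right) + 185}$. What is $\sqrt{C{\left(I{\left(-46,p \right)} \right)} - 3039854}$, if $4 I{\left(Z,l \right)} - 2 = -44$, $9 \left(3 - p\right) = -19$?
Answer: $\frac{i \sqrt{3943666426578}}{1139} \approx 1743.5 i$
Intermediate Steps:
$p = \frac{46}{9}$ ($p = 3 - - \frac{19}{9} = 3 + \frac{19}{9} = \frac{46}{9} \approx 5.1111$)
$I{\left(Z,l \right)} = - \frac{21}{2}$ ($I{\left(Z,l \right)} = \frac{1}{2} + \frac{1}{4} \left(-44\right) = \frac{1}{2} - 11 = - \frac{21}{2}$)
$C{\left(s \right)} = \frac{1}{185 + s + s^{2}}$ ($C{\left(s \right)} = \frac{1}{\left(s + s^{2}\right) + 185} = \frac{1}{185 + s + s^{2}}$)
$\sqrt{C{\left(I{\left(-46,p \right)} \right)} - 3039854} = \sqrt{\frac{1}{185 - \frac{21}{2} + \left(- \frac{21}{2}\right)^{2}} - 3039854} = \sqrt{\frac{1}{185 - \frac{21}{2} + \frac{441}{4}} - 3039854} = \sqrt{\frac{1}{\frac{1139}{4}} - 3039854} = \sqrt{\frac{4}{1139} - 3039854} = \sqrt{- \frac{3462393702}{1139}} = \frac{i \sqrt{3943666426578}}{1139}$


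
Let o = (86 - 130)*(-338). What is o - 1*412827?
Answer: -397955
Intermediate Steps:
o = 14872 (o = -44*(-338) = 14872)
o - 1*412827 = 14872 - 1*412827 = 14872 - 412827 = -397955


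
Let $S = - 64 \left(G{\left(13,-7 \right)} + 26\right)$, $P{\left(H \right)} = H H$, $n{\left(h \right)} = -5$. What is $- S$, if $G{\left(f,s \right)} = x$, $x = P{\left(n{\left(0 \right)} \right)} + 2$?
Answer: $3392$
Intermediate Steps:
$P{\left(H \right)} = H^{2}$
$x = 27$ ($x = \left(-5\right)^{2} + 2 = 25 + 2 = 27$)
$G{\left(f,s \right)} = 27$
$S = -3392$ ($S = - 64 \left(27 + 26\right) = \left(-64\right) 53 = -3392$)
$- S = \left(-1\right) \left(-3392\right) = 3392$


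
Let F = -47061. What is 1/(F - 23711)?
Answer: -1/70772 ≈ -1.4130e-5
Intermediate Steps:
1/(F - 23711) = 1/(-47061 - 23711) = 1/(-70772) = -1/70772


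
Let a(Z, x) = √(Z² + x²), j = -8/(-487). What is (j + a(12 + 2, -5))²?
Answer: 52414413/237169 + 16*√221/487 ≈ 221.49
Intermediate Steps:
j = 8/487 (j = -8*(-1/487) = 8/487 ≈ 0.016427)
(j + a(12 + 2, -5))² = (8/487 + √((12 + 2)² + (-5)²))² = (8/487 + √(14² + 25))² = (8/487 + √(196 + 25))² = (8/487 + √221)²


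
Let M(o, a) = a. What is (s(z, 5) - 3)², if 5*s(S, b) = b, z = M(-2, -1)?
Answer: 4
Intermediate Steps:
z = -1
s(S, b) = b/5
(s(z, 5) - 3)² = ((⅕)*5 - 3)² = (1 - 3)² = (-2)² = 4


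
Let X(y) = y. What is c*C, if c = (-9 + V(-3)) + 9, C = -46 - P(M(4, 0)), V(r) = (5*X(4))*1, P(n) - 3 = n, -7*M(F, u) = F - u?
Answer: -6780/7 ≈ -968.57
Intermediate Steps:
M(F, u) = -F/7 + u/7 (M(F, u) = -(F - u)/7 = -F/7 + u/7)
P(n) = 3 + n
V(r) = 20 (V(r) = (5*4)*1 = 20*1 = 20)
C = -339/7 (C = -46 - (3 + (-⅐*4 + (⅐)*0)) = -46 - (3 + (-4/7 + 0)) = -46 - (3 - 4/7) = -46 - 1*17/7 = -46 - 17/7 = -339/7 ≈ -48.429)
c = 20 (c = (-9 + 20) + 9 = 11 + 9 = 20)
c*C = 20*(-339/7) = -6780/7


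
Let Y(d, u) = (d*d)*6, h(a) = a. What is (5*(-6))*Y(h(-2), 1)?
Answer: -720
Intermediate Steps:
Y(d, u) = 6*d**2 (Y(d, u) = d**2*6 = 6*d**2)
(5*(-6))*Y(h(-2), 1) = (5*(-6))*(6*(-2)**2) = -180*4 = -30*24 = -720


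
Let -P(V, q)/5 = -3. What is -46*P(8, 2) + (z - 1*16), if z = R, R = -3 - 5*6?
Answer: -739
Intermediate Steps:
R = -33 (R = -3 - 30 = -33)
P(V, q) = 15 (P(V, q) = -5*(-3) = 15)
z = -33
-46*P(8, 2) + (z - 1*16) = -46*15 + (-33 - 1*16) = -690 + (-33 - 16) = -690 - 49 = -739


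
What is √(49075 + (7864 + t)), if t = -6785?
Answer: √50154 ≈ 223.95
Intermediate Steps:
√(49075 + (7864 + t)) = √(49075 + (7864 - 6785)) = √(49075 + 1079) = √50154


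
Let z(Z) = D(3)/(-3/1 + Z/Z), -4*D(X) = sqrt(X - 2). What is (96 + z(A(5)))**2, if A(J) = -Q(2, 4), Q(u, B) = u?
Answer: 591361/64 ≈ 9240.0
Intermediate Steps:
A(J) = -2 (A(J) = -1*2 = -2)
D(X) = -sqrt(-2 + X)/4 (D(X) = -sqrt(X - 2)/4 = -sqrt(-2 + X)/4)
z(Z) = 1/8 (z(Z) = (-sqrt(-2 + 3)/4)/(-3/1 + Z/Z) = (-sqrt(1)/4)/(-3*1 + 1) = (-1/4*1)/(-3 + 1) = -1/4/(-2) = -1/4*(-1/2) = 1/8)
(96 + z(A(5)))**2 = (96 + 1/8)**2 = (769/8)**2 = 591361/64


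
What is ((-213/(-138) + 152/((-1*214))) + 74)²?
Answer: 135666252241/24226084 ≈ 5600.0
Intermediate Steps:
((-213/(-138) + 152/((-1*214))) + 74)² = ((-213*(-1/138) + 152/(-214)) + 74)² = ((71/46 + 152*(-1/214)) + 74)² = ((71/46 - 76/107) + 74)² = (4101/4922 + 74)² = (368329/4922)² = 135666252241/24226084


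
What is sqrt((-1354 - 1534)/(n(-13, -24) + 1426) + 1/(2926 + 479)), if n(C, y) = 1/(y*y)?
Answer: I*sqrt(15839207918693599155)/2796788685 ≈ 1.423*I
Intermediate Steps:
n(C, y) = y**(-2) (n(C, y) = 1/(y**2) = y**(-2))
sqrt((-1354 - 1534)/(n(-13, -24) + 1426) + 1/(2926 + 479)) = sqrt((-1354 - 1534)/((-24)**(-2) + 1426) + 1/(2926 + 479)) = sqrt(-2888/(1/576 + 1426) + 1/3405) = sqrt(-2888/821377/576 + 1/3405) = sqrt(-2888*576/821377 + 1/3405) = sqrt(-1663488/821377 + 1/3405) = sqrt(-5663355263/2796788685) = I*sqrt(15839207918693599155)/2796788685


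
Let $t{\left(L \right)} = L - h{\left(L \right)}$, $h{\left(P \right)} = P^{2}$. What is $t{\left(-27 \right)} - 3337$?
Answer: $-4093$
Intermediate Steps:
$t{\left(L \right)} = L - L^{2}$
$t{\left(-27 \right)} - 3337 = - 27 \left(1 - -27\right) - 3337 = - 27 \left(1 + 27\right) - 3337 = \left(-27\right) 28 - 3337 = -756 - 3337 = -4093$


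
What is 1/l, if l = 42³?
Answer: 1/74088 ≈ 1.3497e-5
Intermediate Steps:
l = 74088
1/l = 1/74088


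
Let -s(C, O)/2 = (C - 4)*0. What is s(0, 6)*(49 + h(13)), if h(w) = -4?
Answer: 0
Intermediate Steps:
s(C, O) = 0 (s(C, O) = -2*(C - 4)*0 = -2*(-4 + C)*0 = -2*0 = 0)
s(0, 6)*(49 + h(13)) = 0*(49 - 4) = 0*45 = 0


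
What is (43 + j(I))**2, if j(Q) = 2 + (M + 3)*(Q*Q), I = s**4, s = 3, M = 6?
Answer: 3492100836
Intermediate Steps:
I = 81 (I = 3**4 = 81)
j(Q) = 2 + 9*Q**2 (j(Q) = 2 + (6 + 3)*(Q*Q) = 2 + 9*Q**2)
(43 + j(I))**2 = (43 + (2 + 9*81**2))**2 = (43 + (2 + 9*6561))**2 = (43 + (2 + 59049))**2 = (43 + 59051)**2 = 59094**2 = 3492100836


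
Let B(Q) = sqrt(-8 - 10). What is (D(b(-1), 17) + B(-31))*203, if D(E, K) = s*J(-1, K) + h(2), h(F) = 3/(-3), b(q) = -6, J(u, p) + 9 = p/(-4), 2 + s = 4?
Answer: -11165/2 + 609*I*sqrt(2) ≈ -5582.5 + 861.26*I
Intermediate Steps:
s = 2 (s = -2 + 4 = 2)
J(u, p) = -9 - p/4 (J(u, p) = -9 + p/(-4) = -9 + p*(-1/4) = -9 - p/4)
h(F) = -1 (h(F) = 3*(-1/3) = -1)
D(E, K) = -19 - K/2 (D(E, K) = 2*(-9 - K/4) - 1 = (-18 - K/2) - 1 = -19 - K/2)
B(Q) = 3*I*sqrt(2) (B(Q) = sqrt(-18) = 3*I*sqrt(2))
(D(b(-1), 17) + B(-31))*203 = ((-19 - 1/2*17) + 3*I*sqrt(2))*203 = ((-19 - 17/2) + 3*I*sqrt(2))*203 = (-55/2 + 3*I*sqrt(2))*203 = -11165/2 + 609*I*sqrt(2)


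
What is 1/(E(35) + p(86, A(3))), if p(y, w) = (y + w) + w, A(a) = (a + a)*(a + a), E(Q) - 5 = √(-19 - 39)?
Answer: 163/26627 - I*√58/26627 ≈ 0.0061216 - 0.00028602*I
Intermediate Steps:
E(Q) = 5 + I*√58 (E(Q) = 5 + √(-19 - 39) = 5 + √(-58) = 5 + I*√58)
A(a) = 4*a² (A(a) = (2*a)*(2*a) = 4*a²)
p(y, w) = y + 2*w (p(y, w) = (w + y) + w = y + 2*w)
1/(E(35) + p(86, A(3))) = 1/((5 + I*√58) + (86 + 2*(4*3²))) = 1/((5 + I*√58) + (86 + 2*(4*9))) = 1/((5 + I*√58) + (86 + 2*36)) = 1/((5 + I*√58) + (86 + 72)) = 1/((5 + I*√58) + 158) = 1/(163 + I*√58)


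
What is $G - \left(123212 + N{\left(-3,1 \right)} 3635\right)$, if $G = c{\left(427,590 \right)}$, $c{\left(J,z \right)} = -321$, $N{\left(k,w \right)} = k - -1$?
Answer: $-116263$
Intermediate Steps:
$N{\left(k,w \right)} = 1 + k$ ($N{\left(k,w \right)} = k + 1 = 1 + k$)
$G = -321$
$G - \left(123212 + N{\left(-3,1 \right)} 3635\right) = -321 - \left(123212 + \left(1 - 3\right) 3635\right) = -321 - \left(123212 - 7270\right) = -321 - 115942 = -116263$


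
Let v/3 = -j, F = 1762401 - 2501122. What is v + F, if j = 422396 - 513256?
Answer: -466141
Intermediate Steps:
F = -738721
j = -90860
v = 272580 (v = 3*(-1*(-90860)) = 3*90860 = 272580)
v + F = 272580 - 738721 = -466141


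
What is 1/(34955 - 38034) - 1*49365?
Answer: -151994836/3079 ≈ -49365.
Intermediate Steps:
1/(34955 - 38034) - 1*49365 = 1/(-3079) - 49365 = -1/3079 - 49365 = -151994836/3079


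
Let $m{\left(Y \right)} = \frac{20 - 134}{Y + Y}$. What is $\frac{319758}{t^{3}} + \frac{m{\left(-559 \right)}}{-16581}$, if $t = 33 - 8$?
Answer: $\frac{987921781619}{48274890625} \approx 20.465$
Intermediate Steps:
$t = 25$
$m{\left(Y \right)} = - \frac{57}{Y}$ ($m{\left(Y \right)} = - \frac{114}{2 Y} = - 114 \frac{1}{2 Y} = - \frac{57}{Y}$)
$\frac{319758}{t^{3}} + \frac{m{\left(-559 \right)}}{-16581} = \frac{319758}{25^{3}} + \frac{\left(-57\right) \frac{1}{-559}}{-16581} = \frac{319758}{15625} + \left(-57\right) \left(- \frac{1}{559}\right) \left(- \frac{1}{16581}\right) = 319758 \cdot \frac{1}{15625} + \frac{57}{559} \left(- \frac{1}{16581}\right) = \frac{319758}{15625} - \frac{19}{3089593} = \frac{987921781619}{48274890625}$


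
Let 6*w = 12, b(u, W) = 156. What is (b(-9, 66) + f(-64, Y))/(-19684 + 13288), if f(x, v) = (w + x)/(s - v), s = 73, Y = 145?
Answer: -5647/230256 ≈ -0.024525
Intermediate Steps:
w = 2 (w = (1/6)*12 = 2)
f(x, v) = (2 + x)/(73 - v)
(b(-9, 66) + f(-64, Y))/(-19684 + 13288) = (156 + (-2 - 1*(-64))/(-73 + 145))/(-19684 + 13288) = (156 + (-2 + 64)/72)/(-6396) = (156 + (1/72)*62)*(-1/6396) = (156 + 31/36)*(-1/6396) = (5647/36)*(-1/6396) = -5647/230256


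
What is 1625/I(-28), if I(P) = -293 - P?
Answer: -325/53 ≈ -6.1321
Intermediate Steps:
1625/I(-28) = 1625/(-293 - 1*(-28)) = 1625/(-293 + 28) = 1625/(-265) = 1625*(-1/265) = -325/53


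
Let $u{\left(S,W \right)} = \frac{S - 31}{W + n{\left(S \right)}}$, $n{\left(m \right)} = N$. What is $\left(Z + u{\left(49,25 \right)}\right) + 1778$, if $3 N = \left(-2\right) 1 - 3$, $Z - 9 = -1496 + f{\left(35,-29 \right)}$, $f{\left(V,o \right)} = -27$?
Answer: $\frac{9267}{35} \approx 264.77$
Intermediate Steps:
$Z = -1514$ ($Z = 9 - 1523 = -1514$)
$N = - \frac{5}{3}$ ($N = \frac{\left(-2\right) 1 - 3}{3} = \frac{-2 - 3}{3} = \frac{1}{3} \left(-5\right) = - \frac{5}{3} \approx -1.6667$)
$n{\left(m \right)} = - \frac{5}{3}$
$u{\left(S,W \right)} = \frac{-31 + S}{- \frac{5}{3} + W}$ ($u{\left(S,W \right)} = \frac{S - 31}{W - \frac{5}{3}} = \frac{-31 + S}{- \frac{5}{3} + W}$)
$\left(Z + u{\left(49,25 \right)}\right) + 1778 = \left(-1514 + \frac{3 \left(-31 + 49\right)}{-5 + 3 \cdot 25}\right) + 1778 = \left(-1514 + 3 \frac{1}{-5 + 75} \cdot 18\right) + 1778 = \left(-1514 + 3 \cdot \frac{1}{70} \cdot 18\right) + 1778 = \left(-1514 + \frac{27}{35}\right) + 1778 = - \frac{52963}{35} + 1778 = \frac{9267}{35}$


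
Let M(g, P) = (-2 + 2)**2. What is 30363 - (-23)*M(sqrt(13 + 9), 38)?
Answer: 30363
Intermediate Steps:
M(g, P) = 0 (M(g, P) = 0**2 = 0)
30363 - (-23)*M(sqrt(13 + 9), 38) = 30363 - (-23)*0 = 30363 - 1*0 = 30363 + 0 = 30363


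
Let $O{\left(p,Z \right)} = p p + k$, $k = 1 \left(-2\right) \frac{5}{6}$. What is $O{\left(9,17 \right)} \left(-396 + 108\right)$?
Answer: $-22848$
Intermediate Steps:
$k = - \frac{5}{3}$ ($k = - 2 \cdot 5 \cdot \frac{1}{6} = \left(-2\right) \frac{5}{6} = - \frac{5}{3} \approx -1.6667$)
$O{\left(p,Z \right)} = - \frac{5}{3} + p^{2}$ ($O{\left(p,Z \right)} = p p - \frac{5}{3} = p^{2} - \frac{5}{3} = - \frac{5}{3} + p^{2}$)
$O{\left(9,17 \right)} \left(-396 + 108\right) = \left(- \frac{5}{3} + 9^{2}\right) \left(-396 + 108\right) = \left(- \frac{5}{3} + 81\right) \left(-288\right) = \frac{238}{3} \left(-288\right) = -22848$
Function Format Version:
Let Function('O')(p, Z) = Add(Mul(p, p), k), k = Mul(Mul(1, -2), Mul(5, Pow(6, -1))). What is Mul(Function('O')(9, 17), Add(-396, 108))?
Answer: -22848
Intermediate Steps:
k = Rational(-5, 3) (k = Mul(-2, Mul(5, Rational(1, 6))) = Mul(-2, Rational(5, 6)) = Rational(-5, 3) ≈ -1.6667)
Function('O')(p, Z) = Add(Rational(-5, 3), Pow(p, 2)) (Function('O')(p, Z) = Add(Mul(p, p), Rational(-5, 3)) = Add(Pow(p, 2), Rational(-5, 3)) = Add(Rational(-5, 3), Pow(p, 2)))
Mul(Function('O')(9, 17), Add(-396, 108)) = Mul(Add(Rational(-5, 3), Pow(9, 2)), Add(-396, 108)) = Mul(Add(Rational(-5, 3), 81), -288) = Mul(Rational(238, 3), -288) = -22848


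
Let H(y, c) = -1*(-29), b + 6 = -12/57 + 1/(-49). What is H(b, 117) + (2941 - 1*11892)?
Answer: -8922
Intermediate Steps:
b = -5801/931 (b = -6 + (-12/57 + 1/(-49)) = -6 + (-12*1/57 + 1*(-1/49)) = -6 + (-4/19 - 1/49) = -6 - 215/931 = -5801/931 ≈ -6.2309)
H(y, c) = 29
H(b, 117) + (2941 - 1*11892) = 29 + (2941 - 1*11892) = 29 + (2941 - 11892) = 29 - 8951 = -8922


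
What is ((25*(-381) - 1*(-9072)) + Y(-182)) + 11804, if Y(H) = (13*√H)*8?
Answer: 11351 + 104*I*√182 ≈ 11351.0 + 1403.0*I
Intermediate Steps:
Y(H) = 104*√H
((25*(-381) - 1*(-9072)) + Y(-182)) + 11804 = ((25*(-381) - 1*(-9072)) + 104*√(-182)) + 11804 = ((-9525 + 9072) + 104*(I*√182)) + 11804 = (-453 + 104*I*√182) + 11804 = 11351 + 104*I*√182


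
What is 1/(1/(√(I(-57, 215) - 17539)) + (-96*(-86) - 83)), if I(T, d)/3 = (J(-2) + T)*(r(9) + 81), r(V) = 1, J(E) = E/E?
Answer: 255937495/2091777146636 + I*√31315/2091777146636 ≈ 0.00012235 + 8.4598e-11*I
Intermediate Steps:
J(E) = 1
I(T, d) = 246 + 246*T (I(T, d) = 3*((1 + T)*(1 + 81)) = 3*((1 + T)*82) = 3*(82 + 82*T) = 246 + 246*T)
1/(1/(√(I(-57, 215) - 17539)) + (-96*(-86) - 83)) = 1/(1/(√((246 + 246*(-57)) - 17539)) + (-96*(-86) - 83)) = 1/(1/(√((246 - 14022) - 17539)) + (8256 - 83)) = 1/(1/(√(-13776 - 17539)) + 8173) = 1/(1/(√(-31315)) + 8173) = 1/(1/(I*√31315) + 8173) = 1/(-I*√31315/31315 + 8173) = 1/(8173 - I*√31315/31315)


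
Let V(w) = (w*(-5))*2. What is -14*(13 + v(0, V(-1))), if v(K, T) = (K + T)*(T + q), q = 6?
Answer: -2422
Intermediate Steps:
V(w) = -10*w (V(w) = -5*w*2 = -10*w)
v(K, T) = (6 + T)*(K + T) (v(K, T) = (K + T)*(T + 6) = (K + T)*(6 + T) = (6 + T)*(K + T))
-14*(13 + v(0, V(-1))) = -14*(13 + ((-10*(-1))² + 6*0 + 6*(-10*(-1)) + 0*(-10*(-1)))) = -14*(13 + (10² + 0 + 6*10 + 0*10)) = -14*(13 + (100 + 0 + 60 + 0)) = -14*(13 + 160) = -14*173 = -2422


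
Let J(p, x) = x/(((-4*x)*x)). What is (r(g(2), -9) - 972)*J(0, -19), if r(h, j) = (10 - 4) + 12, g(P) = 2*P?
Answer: -477/38 ≈ -12.553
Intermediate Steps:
J(p, x) = -1/(4*x) (J(p, x) = x/((-4*x**2)) = x*(-1/(4*x**2)) = -1/(4*x))
r(h, j) = 18 (r(h, j) = 6 + 12 = 18)
(r(g(2), -9) - 972)*J(0, -19) = (18 - 972)*(-1/4/(-19)) = -(-477)*(-1)/(2*19) = -954*1/76 = -477/38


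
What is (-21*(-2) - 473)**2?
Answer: 185761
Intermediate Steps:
(-21*(-2) - 473)**2 = (42 - 473)**2 = (-431)**2 = 185761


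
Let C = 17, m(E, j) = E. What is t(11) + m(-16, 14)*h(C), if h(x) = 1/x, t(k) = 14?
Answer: 222/17 ≈ 13.059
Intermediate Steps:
t(11) + m(-16, 14)*h(C) = 14 - 16/17 = 222/17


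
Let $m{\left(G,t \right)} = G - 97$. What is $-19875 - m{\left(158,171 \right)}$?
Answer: $-19936$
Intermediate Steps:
$m{\left(G,t \right)} = -97 + G$ ($m{\left(G,t \right)} = G - 97 = -97 + G$)
$-19875 - m{\left(158,171 \right)} = -19875 - \left(-97 + 158\right) = -19875 - 61 = -19936$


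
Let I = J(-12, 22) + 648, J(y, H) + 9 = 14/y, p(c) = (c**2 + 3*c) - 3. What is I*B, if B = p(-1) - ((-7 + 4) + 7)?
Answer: -11481/2 ≈ -5740.5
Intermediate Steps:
p(c) = -3 + c**2 + 3*c
J(y, H) = -9 + 14/y
I = 3827/6 (I = (-9 + 14/(-12)) + 648 = (-9 + 14*(-1/12)) + 648 = (-9 - 7/6) + 648 = -61/6 + 648 = 3827/6 ≈ 637.83)
B = -9 (B = (-3 + (-1)**2 + 3*(-1)) - ((-7 + 4) + 7) = (-3 + 1 - 3) - (-3 + 7) = -5 - 1*4 = -5 - 4 = -9)
I*B = (3827/6)*(-9) = -11481/2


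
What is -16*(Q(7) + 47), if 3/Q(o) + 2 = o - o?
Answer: -728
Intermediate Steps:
Q(o) = -3/2 (Q(o) = 3/(-2 + (o - o)) = 3/(-2 + 0) = 3/(-2) = 3*(-1/2) = -3/2)
-16*(Q(7) + 47) = -16*(-3/2 + 47) = -16*91/2 = -728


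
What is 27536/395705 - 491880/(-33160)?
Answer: 4888811729/328039445 ≈ 14.903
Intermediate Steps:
27536/395705 - 491880/(-33160) = 27536*(1/395705) - 491880*(-1/33160) = 27536/395705 + 12297/829 = 4888811729/328039445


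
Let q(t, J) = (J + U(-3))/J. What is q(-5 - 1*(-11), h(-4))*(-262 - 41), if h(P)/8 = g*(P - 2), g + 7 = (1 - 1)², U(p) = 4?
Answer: -8585/28 ≈ -306.61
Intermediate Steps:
g = -7 (g = -7 + (1 - 1)² = -7 + 0² = -7 + 0 = -7)
h(P) = 112 - 56*P (h(P) = 8*(-7*(P - 2)) = 8*(-7*(-2 + P)) = 8*(14 - 7*P) = 112 - 56*P)
q(t, J) = (4 + J)/J (q(t, J) = (J + 4)/J = (4 + J)/J)
q(-5 - 1*(-11), h(-4))*(-262 - 41) = ((4 + (112 - 56*(-4)))/(112 - 56*(-4)))*(-262 - 41) = ((4 + (112 + 224))/(112 + 224))*(-303) = ((4 + 336)/336)*(-303) = ((1/336)*340)*(-303) = (85/84)*(-303) = -8585/28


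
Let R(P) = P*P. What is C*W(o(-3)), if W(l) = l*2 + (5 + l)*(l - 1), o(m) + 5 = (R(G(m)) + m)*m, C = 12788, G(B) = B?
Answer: 4936168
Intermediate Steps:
R(P) = P**2
o(m) = -5 + m*(m + m**2) (o(m) = -5 + (m**2 + m)*m = -5 + (m + m**2)*m = -5 + m*(m + m**2))
W(l) = 2*l + (-1 + l)*(5 + l) (W(l) = 2*l + (5 + l)*(-1 + l) = 2*l + (-1 + l)*(5 + l))
C*W(o(-3)) = 12788*(-5 + (-5 + (-3)**2 + (-3)**3)**2 + 6*(-5 + (-3)**2 + (-3)**3)) = 12788*(-5 + (-5 + 9 - 27)**2 + 6*(-5 + 9 - 27)) = 12788*(-5 + (-23)**2 + 6*(-23)) = 12788*(-5 + 529 - 138) = 12788*386 = 4936168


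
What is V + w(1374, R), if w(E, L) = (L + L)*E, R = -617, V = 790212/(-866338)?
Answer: -734445365310/433169 ≈ -1.6955e+6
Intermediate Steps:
V = -395106/433169 (V = 790212*(-1/866338) = -395106/433169 ≈ -0.91213)
w(E, L) = 2*E*L (w(E, L) = (2*L)*E = 2*E*L)
V + w(1374, R) = -395106/433169 + 2*1374*(-617) = -395106/433169 - 1695516 = -734445365310/433169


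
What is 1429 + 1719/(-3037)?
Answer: 4338154/3037 ≈ 1428.4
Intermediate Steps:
1429 + 1719/(-3037) = 1429 + 1719*(-1/3037) = 1429 - 1719/3037 = 4338154/3037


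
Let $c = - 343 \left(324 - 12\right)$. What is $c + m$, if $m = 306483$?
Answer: $199467$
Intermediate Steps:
$c = -107016$ ($c = \left(-343\right) 312 = -107016$)
$c + m = -107016 + 306483 = 199467$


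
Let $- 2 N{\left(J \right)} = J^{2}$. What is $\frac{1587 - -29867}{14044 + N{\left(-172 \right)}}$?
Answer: $- \frac{15727}{374} \approx -42.051$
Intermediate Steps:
$N{\left(J \right)} = - \frac{J^{2}}{2}$
$\frac{1587 - -29867}{14044 + N{\left(-172 \right)}} = \frac{1587 - -29867}{14044 - \frac{\left(-172\right)^{2}}{2}} = \frac{1587 + 29867}{14044 - 14792} = \frac{31454}{14044 - 14792} = \frac{31454}{-748} = 31454 \left(- \frac{1}{748}\right) = - \frac{15727}{374}$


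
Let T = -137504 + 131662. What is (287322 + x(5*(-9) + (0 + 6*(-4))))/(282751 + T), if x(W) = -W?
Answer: 95797/92303 ≈ 1.0379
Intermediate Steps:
T = -5842
(287322 + x(5*(-9) + (0 + 6*(-4))))/(282751 + T) = (287322 - (5*(-9) + (0 + 6*(-4))))/(282751 - 5842) = (287322 - (-45 + (0 - 24)))/276909 = (287322 - (-45 - 24))*(1/276909) = (287322 - 1*(-69))*(1/276909) = (287322 + 69)*(1/276909) = 287391*(1/276909) = 95797/92303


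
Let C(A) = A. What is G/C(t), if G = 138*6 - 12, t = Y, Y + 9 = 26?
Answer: 48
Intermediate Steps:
Y = 17 (Y = -9 + 26 = 17)
t = 17
G = 816 (G = 828 - 12 = 816)
G/C(t) = 816/17 = 816*(1/17) = 48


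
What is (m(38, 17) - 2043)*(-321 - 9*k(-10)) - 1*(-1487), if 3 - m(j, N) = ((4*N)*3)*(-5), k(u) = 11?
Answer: 429887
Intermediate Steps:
m(j, N) = 3 + 60*N (m(j, N) = 3 - (4*N)*3*(-5) = 3 - 12*N*(-5) = 3 - (-60)*N = 3 + 60*N)
(m(38, 17) - 2043)*(-321 - 9*k(-10)) - 1*(-1487) = ((3 + 60*17) - 2043)*(-321 - 9*11) - 1*(-1487) = ((3 + 1020) - 2043)*(-321 - 99) + 1487 = (1023 - 2043)*(-420) + 1487 = -1020*(-420) + 1487 = 428400 + 1487 = 429887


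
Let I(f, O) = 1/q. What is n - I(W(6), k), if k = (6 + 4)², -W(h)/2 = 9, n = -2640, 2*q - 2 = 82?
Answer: -110881/42 ≈ -2640.0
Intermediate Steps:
q = 42 (q = 1 + (½)*82 = 1 + 41 = 42)
W(h) = -18 (W(h) = -2*9 = -18)
k = 100 (k = 10² = 100)
I(f, O) = 1/42
n - I(W(6), k) = -2640 - 1*1/42 = -2640 - 1/42 = -110881/42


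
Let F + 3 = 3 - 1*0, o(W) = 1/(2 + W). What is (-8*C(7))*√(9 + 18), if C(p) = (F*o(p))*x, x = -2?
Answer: 0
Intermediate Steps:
F = 0 (F = -3 + (3 - 1*0) = -3 + (3 + 0) = -3 + 3 = 0)
C(p) = 0 (C(p) = (0/(2 + p))*(-2) = 0*(-2) = 0)
(-8*C(7))*√(9 + 18) = (-8*0)*√(9 + 18) = 0*√27 = 0*(3*√3) = 0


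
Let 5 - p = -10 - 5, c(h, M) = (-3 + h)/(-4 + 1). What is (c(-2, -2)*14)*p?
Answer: 1400/3 ≈ 466.67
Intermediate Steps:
c(h, M) = 1 - h/3 (c(h, M) = (-3 + h)/(-3) = (-3 + h)*(-⅓) = 1 - h/3)
p = 20 (p = 5 - (-10 - 5) = 5 - 1*(-15) = 5 + 15 = 20)
(c(-2, -2)*14)*p = ((1 - ⅓*(-2))*14)*20 = ((1 + ⅔)*14)*20 = ((5/3)*14)*20 = (70/3)*20 = 1400/3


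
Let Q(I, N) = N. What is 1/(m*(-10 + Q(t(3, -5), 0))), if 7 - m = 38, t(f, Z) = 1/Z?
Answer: 1/310 ≈ 0.0032258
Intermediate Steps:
m = -31 (m = 7 - 1*38 = 7 - 38 = -31)
1/(m*(-10 + Q(t(3, -5), 0))) = 1/(-31*(-10 + 0)) = 1/(-31*(-10)) = 1/310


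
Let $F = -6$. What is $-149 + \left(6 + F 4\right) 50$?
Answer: $-1049$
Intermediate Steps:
$-149 + \left(6 + F 4\right) 50 = -149 + \left(6 - 24\right) 50 = -149 - 900 = -1049$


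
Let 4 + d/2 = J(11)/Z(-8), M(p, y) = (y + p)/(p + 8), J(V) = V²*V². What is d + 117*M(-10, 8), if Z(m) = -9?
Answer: -28301/9 ≈ -3144.6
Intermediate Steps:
J(V) = V⁴
M(p, y) = (p + y)/(8 + p)
d = -29354/9 (d = -8 + 2*(11⁴/(-9)) = -8 + 2*(14641*(-⅑)) = -8 + 2*(-14641/9) = -8 - 29282/9 = -29354/9 ≈ -3261.6)
d + 117*M(-10, 8) = -29354/9 + 117*((-10 + 8)/(8 - 10)) = -29354/9 + 117*(-2/(-2)) = -29354/9 + 117*(-½*(-2)) = -29354/9 + 117*1 = -29354/9 + 117 = -28301/9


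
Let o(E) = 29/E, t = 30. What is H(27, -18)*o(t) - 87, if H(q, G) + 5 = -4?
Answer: -957/10 ≈ -95.700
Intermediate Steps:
H(q, G) = -9 (H(q, G) = -5 - 4 = -9)
H(27, -18)*o(t) - 87 = -261/30 - 87 = -9*29/30 - 87 = -87/10 - 87 = -957/10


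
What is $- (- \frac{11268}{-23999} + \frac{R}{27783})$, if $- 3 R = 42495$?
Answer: $\frac{26886991}{666764217} \approx 0.040325$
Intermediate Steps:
$R = -14165$ ($R = \left(- \frac{1}{3}\right) 42495 = -14165$)
$- (- \frac{11268}{-23999} + \frac{R}{27783}) = - (- \frac{11268}{-23999} - \frac{14165}{27783}) = - (\left(-11268\right) \left(- \frac{1}{23999}\right) - \frac{14165}{27783}) = - (\frac{11268}{23999} - \frac{14165}{27783}) = \left(-1\right) \left(- \frac{26886991}{666764217}\right) = \frac{26886991}{666764217}$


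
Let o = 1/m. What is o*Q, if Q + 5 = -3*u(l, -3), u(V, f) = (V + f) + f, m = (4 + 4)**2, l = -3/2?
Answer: 35/128 ≈ 0.27344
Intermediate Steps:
l = -3/2 (l = -3*1/2 = -3/2 ≈ -1.5000)
m = 64 (m = 8**2 = 64)
u(V, f) = V + 2*f
o = 1/64 ≈ 0.015625
Q = 35/2 (Q = -5 - 3*(-3/2 + 2*(-3)) = -5 - 3*(-3/2 - 6) = -5 - 3*(-15/2) = -5 + 45/2 = 35/2 ≈ 17.500)
o*Q = (1/64)*(35/2) = 35/128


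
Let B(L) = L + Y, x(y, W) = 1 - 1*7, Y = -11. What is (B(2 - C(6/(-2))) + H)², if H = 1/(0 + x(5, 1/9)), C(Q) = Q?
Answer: 1369/36 ≈ 38.028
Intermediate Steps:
x(y, W) = -6 (x(y, W) = 1 - 7 = -6)
B(L) = -11 + L (B(L) = L - 11 = -11 + L)
H = -⅙ (H = 1/(0 - 6) = 1/(-6) = -⅙ ≈ -0.16667)
(B(2 - C(6/(-2))) + H)² = ((-11 + (2 - 6/(-2))) - ⅙)² = ((-11 + (2 - 6*(-1)/2)) - ⅙)² = ((-11 + (2 - 1*(-3))) - ⅙)² = ((-11 + (2 + 3)) - ⅙)² = ((-11 + 5) - ⅙)² = (-6 - ⅙)² = (-37/6)² = 1369/36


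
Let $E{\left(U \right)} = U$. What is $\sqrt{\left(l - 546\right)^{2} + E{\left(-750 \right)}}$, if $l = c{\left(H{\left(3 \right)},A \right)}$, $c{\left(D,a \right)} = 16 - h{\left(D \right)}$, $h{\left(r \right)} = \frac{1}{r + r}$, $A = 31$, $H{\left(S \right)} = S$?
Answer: $\frac{\sqrt{10091761}}{6} \approx 529.46$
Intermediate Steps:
$h{\left(r \right)} = \frac{1}{2 r}$
$c{\left(D,a \right)} = 16 - \frac{1}{2 D}$
$l = \frac{95}{6}$ ($l = 16 - \frac{1}{2 \cdot 3} = 16 - \frac{1}{6} = \frac{95}{6} \approx 15.833$)
$\sqrt{\left(l - 546\right)^{2} + E{\left(-750 \right)}} = \sqrt{\left(\frac{95}{6} - 546\right)^{2} - 750} = \sqrt{\left(- \frac{3181}{6}\right)^{2} - 750} = \sqrt{\frac{10118761}{36} - 750} = \sqrt{\frac{10091761}{36}} = \frac{\sqrt{10091761}}{6}$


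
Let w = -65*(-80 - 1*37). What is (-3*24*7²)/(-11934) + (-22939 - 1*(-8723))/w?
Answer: -203452/129285 ≈ -1.5737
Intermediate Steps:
w = 7605 (w = -65*(-80 - 37) = -65*(-117) = 7605)
(-3*24*7²)/(-11934) + (-22939 - 1*(-8723))/w = (-3*24*7²)/(-11934) + (-22939 - 1*(-8723))/7605 = -72*49*(-1/11934) + (-22939 + 8723)*(1/7605) = -3528*(-1/11934) - 14216*1/7605 = 196/663 - 14216/7605 = -203452/129285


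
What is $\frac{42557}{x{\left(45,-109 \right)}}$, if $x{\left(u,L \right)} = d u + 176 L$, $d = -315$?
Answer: $- \frac{42557}{33359} \approx -1.2757$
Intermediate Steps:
$x{\left(u,L \right)} = - 315 u + 176 L$
$\frac{42557}{x{\left(45,-109 \right)}} = \frac{42557}{\left(-315\right) 45 + 176 \left(-109\right)} = \frac{42557}{-14175 - 19184} = \frac{42557}{-33359} = 42557 \left(- \frac{1}{33359}\right) = - \frac{42557}{33359}$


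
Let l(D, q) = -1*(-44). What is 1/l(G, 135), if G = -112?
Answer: 1/44 ≈ 0.022727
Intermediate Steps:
l(D, q) = 44
1/l(G, 135) = 1/44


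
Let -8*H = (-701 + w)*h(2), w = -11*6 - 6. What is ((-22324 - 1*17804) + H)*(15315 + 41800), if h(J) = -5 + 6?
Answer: -18291135865/8 ≈ -2.2864e+9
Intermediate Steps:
h(J) = 1
w = -72 (w = -66 - 6 = -72)
H = 773/8 (H = -(-701 - 72)/8 = -(-773)/8 = -⅛*(-773) = 773/8 ≈ 96.625)
((-22324 - 1*17804) + H)*(15315 + 41800) = ((-22324 - 1*17804) + 773/8)*(15315 + 41800) = ((-22324 - 17804) + 773/8)*57115 = (-40128 + 773/8)*57115 = -320251/8*57115 = -18291135865/8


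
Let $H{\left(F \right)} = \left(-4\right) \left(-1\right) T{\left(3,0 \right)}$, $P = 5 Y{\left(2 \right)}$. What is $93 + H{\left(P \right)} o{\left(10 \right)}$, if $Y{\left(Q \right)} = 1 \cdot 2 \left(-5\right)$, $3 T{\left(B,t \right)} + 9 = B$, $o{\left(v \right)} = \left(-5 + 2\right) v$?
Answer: $333$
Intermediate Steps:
$o{\left(v \right)} = - 3 v$
$T{\left(B,t \right)} = -3 + \frac{B}{3}$
$Y{\left(Q \right)} = -10$ ($Y{\left(Q \right)} = 2 \left(-5\right) = -10$)
$P = -50$ ($P = 5 \left(-10\right) = -50$)
$H{\left(F \right)} = -8$ ($H{\left(F \right)} = \left(-4\right) \left(-1\right) \left(-3 + \frac{1}{3} \cdot 3\right) = 4 \left(-3 + 1\right) = 4 \left(-2\right) = -8$)
$93 + H{\left(P \right)} o{\left(10 \right)} = 93 - 8 \left(\left(-3\right) 10\right) = 93 - -240 = 93 + 240 = 333$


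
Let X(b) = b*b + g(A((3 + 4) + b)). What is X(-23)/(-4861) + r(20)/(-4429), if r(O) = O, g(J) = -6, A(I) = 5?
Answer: -2413587/21529369 ≈ -0.11211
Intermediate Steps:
X(b) = -6 + b² (X(b) = b*b - 6 = b² - 6 = -6 + b²)
X(-23)/(-4861) + r(20)/(-4429) = (-6 + (-23)²)/(-4861) + 20/(-4429) = (-6 + 529)*(-1/4861) + 20*(-1/4429) = 523*(-1/4861) - 20/4429 = -523/4861 - 20/4429 = -2413587/21529369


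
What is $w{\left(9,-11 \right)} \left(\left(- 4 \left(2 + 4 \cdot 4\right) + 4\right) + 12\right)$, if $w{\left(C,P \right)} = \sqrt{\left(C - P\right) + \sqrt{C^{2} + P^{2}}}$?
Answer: $- 56 \sqrt{20 + \sqrt{202}} \approx -327.55$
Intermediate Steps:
$w{\left(C,P \right)} = \sqrt{C + \sqrt{C^{2} + P^{2}} - P}$
$w{\left(9,-11 \right)} \left(\left(- 4 \left(2 + 4 \cdot 4\right) + 4\right) + 12\right) = \sqrt{9 + \sqrt{9^{2} + \left(-11\right)^{2}} - -11} \left(\left(- 4 \left(2 + 4 \cdot 4\right) + 4\right) + 12\right) = \sqrt{9 + \sqrt{81 + 121} + 11} \left(\left(- 4 \left(2 + 16\right) + 4\right) + 12\right) = \sqrt{9 + \sqrt{202} + 11} \left(\left(\left(-4\right) 18 + 4\right) + 12\right) = \sqrt{20 + \sqrt{202}} \left(\left(-72 + 4\right) + 12\right) = \sqrt{20 + \sqrt{202}} \left(-68 + 12\right) = \sqrt{20 + \sqrt{202}} \left(-56\right) = - 56 \sqrt{20 + \sqrt{202}}$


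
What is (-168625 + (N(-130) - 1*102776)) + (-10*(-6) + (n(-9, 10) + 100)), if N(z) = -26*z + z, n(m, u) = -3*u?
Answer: -268021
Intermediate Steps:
N(z) = -25*z
(-168625 + (N(-130) - 1*102776)) + (-10*(-6) + (n(-9, 10) + 100)) = (-168625 + (-25*(-130) - 1*102776)) + (-10*(-6) + (-3*10 + 100)) = (-168625 + (3250 - 102776)) + (60 + (-30 + 100)) = (-168625 - 99526) + (60 + 70) = -268151 + 130 = -268021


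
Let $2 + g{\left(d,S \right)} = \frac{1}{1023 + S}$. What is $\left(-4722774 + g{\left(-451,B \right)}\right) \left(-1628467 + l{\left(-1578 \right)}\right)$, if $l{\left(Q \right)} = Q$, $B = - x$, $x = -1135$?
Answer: $\frac{16613012118187315}{2158} \approx 7.6983 \cdot 10^{12}$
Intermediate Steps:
$B = 1135$ ($B = \left(-1\right) \left(-1135\right) = 1135$)
$g{\left(d,S \right)} = -2 + \frac{1}{1023 + S}$
$\left(-4722774 + g{\left(-451,B \right)}\right) \left(-1628467 + l{\left(-1578 \right)}\right) = \left(-4722774 + \frac{-2045 - 2270}{1023 + 1135}\right) \left(-1628467 - 1578\right) = \left(-4722774 + \frac{-2045 - 2270}{2158}\right) \left(-1630045\right) = \left(-4722774 + \frac{1}{2158} \left(-4315\right)\right) \left(-1630045\right) = \left(-4722774 - \frac{4315}{2158}\right) \left(-1630045\right) = \left(- \frac{10191750607}{2158}\right) \left(-1630045\right) = \frac{16613012118187315}{2158}$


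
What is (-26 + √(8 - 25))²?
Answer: (26 - I*√17)² ≈ 659.0 - 214.4*I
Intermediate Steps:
(-26 + √(8 - 25))² = (-26 + √(-17))² = (-26 + I*√17)²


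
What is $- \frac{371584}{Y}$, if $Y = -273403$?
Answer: $\frac{371584}{273403} \approx 1.3591$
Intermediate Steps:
$- \frac{371584}{Y} = - \frac{371584}{-273403} = \left(-371584\right) \left(- \frac{1}{273403}\right) = \frac{371584}{273403}$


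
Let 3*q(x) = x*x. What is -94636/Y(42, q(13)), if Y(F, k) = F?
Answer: -47318/21 ≈ -2253.2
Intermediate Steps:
q(x) = x²/3 (q(x) = (x*x)/3 = x²/3)
-94636/Y(42, q(13)) = -94636/42 = -94636*1/42 = -47318/21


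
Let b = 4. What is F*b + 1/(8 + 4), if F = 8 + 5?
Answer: 625/12 ≈ 52.083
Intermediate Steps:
F = 13
F*b + 1/(8 + 4) = 13*4 + 1/(8 + 4) = 52 + 1/12 = 625/12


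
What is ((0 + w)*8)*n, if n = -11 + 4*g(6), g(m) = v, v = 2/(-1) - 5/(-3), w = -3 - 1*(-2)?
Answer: 296/3 ≈ 98.667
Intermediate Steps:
w = -1 (w = -3 + 2 = -1)
v = -1/3 (v = 2*(-1) - 5*(-1/3) = -2 + 5/3 = -1/3 ≈ -0.33333)
g(m) = -1/3
n = -37/3 (n = -11 + 4*(-1/3) = -11 - 4/3 = -37/3 ≈ -12.333)
((0 + w)*8)*n = ((0 - 1)*8)*(-37/3) = -1*8*(-37/3) = -8*(-37/3) = 296/3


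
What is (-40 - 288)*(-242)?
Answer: 79376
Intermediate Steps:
(-40 - 288)*(-242) = -328*(-242) = 79376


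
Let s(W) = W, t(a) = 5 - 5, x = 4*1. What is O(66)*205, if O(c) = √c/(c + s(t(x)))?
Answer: 205*√66/66 ≈ 25.234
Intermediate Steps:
x = 4
t(a) = 0
O(c) = c^(-½) (O(c) = √c/(c + 0) = √c/c = c^(-½))
O(66)*205 = 205/√66 = (√66/66)*205 = 205*√66/66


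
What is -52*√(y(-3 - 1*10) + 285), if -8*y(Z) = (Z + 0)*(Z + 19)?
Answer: -78*√131 ≈ -892.75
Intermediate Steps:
y(Z) = -Z*(19 + Z)/8 (y(Z) = -(Z + 0)*(Z + 19)/8 = -Z*(19 + Z)/8)
-52*√(y(-3 - 1*10) + 285) = -52*√(-(-3 - 1*10)*(19 + (-3 - 1*10))/8 + 285) = -52*√(-(-3 - 10)*(19 + (-3 - 10))/8 + 285) = -52*√(-⅛*(-13)*(19 - 13) + 285) = -52*√(-⅛*(-13)*6 + 285) = -52*√(39/4 + 285) = -78*√131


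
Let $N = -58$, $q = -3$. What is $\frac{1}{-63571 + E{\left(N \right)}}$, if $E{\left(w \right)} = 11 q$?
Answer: $- \frac{1}{63604} \approx -1.5722 \cdot 10^{-5}$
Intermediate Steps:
$E{\left(w \right)} = -33$ ($E{\left(w \right)} = 11 \left(-3\right) = -33$)
$\frac{1}{-63571 + E{\left(N \right)}} = \frac{1}{-63571 - 33} = \frac{1}{-63604} = - \frac{1}{63604}$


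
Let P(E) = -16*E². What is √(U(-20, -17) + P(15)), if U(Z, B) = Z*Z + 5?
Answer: 3*I*√355 ≈ 56.524*I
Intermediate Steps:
U(Z, B) = 5 + Z² (U(Z, B) = Z² + 5 = 5 + Z²)
√(U(-20, -17) + P(15)) = √((5 + (-20)²) - 16*15²) = √((5 + 400) - 16*225) = √(405 - 3600) = √(-3195) = 3*I*√355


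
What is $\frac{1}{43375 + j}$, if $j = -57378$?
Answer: $- \frac{1}{14003} \approx -7.1413 \cdot 10^{-5}$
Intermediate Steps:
$\frac{1}{43375 + j} = \frac{1}{43375 - 57378} = \frac{1}{-14003} = - \frac{1}{14003}$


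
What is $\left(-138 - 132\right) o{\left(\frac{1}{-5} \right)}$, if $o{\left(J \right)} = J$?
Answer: $54$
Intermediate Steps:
$\left(-138 - 132\right) o{\left(\frac{1}{-5} \right)} = \frac{-138 - 132}{-5} = \left(-270\right) \left(- \frac{1}{5}\right) = 54$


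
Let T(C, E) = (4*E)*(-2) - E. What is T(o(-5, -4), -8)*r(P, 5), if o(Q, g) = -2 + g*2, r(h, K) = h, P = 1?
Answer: 72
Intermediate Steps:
o(Q, g) = -2 + 2*g
T(C, E) = -9*E (T(C, E) = -8*E - E = -9*E)
T(o(-5, -4), -8)*r(P, 5) = -9*(-8)*1 = 72*1 = 72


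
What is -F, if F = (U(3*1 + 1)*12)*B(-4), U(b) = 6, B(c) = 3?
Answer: -216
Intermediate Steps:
F = 216 (F = (6*12)*3 = 72*3 = 216)
-F = -1*216 = -216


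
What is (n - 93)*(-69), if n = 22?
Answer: 4899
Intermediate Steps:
(n - 93)*(-69) = (22 - 93)*(-69) = -71*(-69) = 4899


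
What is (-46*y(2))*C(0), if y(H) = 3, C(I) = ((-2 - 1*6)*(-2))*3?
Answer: -6624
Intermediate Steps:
C(I) = 48 (C(I) = ((-2 - 6)*(-2))*3 = -8*(-2)*3 = 16*3 = 48)
(-46*y(2))*C(0) = -46*3*48 = -138*48 = -6624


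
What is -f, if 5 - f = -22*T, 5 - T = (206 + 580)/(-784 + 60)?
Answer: -25138/181 ≈ -138.88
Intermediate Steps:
T = 2203/362 (T = 5 - (206 + 580)/(-784 + 60) = 5 - 786/(-724) = 5 - 786*(-1)/724 = 5 - 1*(-393/362) = 5 + 393/362 = 2203/362 ≈ 6.0856)
f = 25138/181 (f = 5 - (-22)*2203/362 = 5 - 1*(-24233/181) = 5 + 24233/181 = 25138/181 ≈ 138.88)
-f = -1*25138/181 = -25138/181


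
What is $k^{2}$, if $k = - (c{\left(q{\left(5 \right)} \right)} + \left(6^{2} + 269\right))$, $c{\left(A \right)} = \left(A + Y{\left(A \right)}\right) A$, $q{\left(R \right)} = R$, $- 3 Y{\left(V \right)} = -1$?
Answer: $\frac{990025}{9} \approx 1.1 \cdot 10^{5}$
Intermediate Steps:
$Y{\left(V \right)} = \frac{1}{3}$ ($Y{\left(V \right)} = \left(- \frac{1}{3}\right) \left(-1\right) = \frac{1}{3}$)
$c{\left(A \right)} = A \left(\frac{1}{3} + A\right)$ ($c{\left(A \right)} = \left(A + \frac{1}{3}\right) A = \left(\frac{1}{3} + A\right) A = A \left(\frac{1}{3} + A\right)$)
$k = - \frac{995}{3}$ ($k = - (5 \left(\frac{1}{3} + 5\right) + \left(6^{2} + 269\right)) = - (5 \cdot \frac{16}{3} + \left(36 + 269\right)) = - (\frac{80}{3} + 305) = \left(-1\right) \frac{995}{3} = - \frac{995}{3} \approx -331.67$)
$k^{2} = \left(- \frac{995}{3}\right)^{2} = \frac{990025}{9}$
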